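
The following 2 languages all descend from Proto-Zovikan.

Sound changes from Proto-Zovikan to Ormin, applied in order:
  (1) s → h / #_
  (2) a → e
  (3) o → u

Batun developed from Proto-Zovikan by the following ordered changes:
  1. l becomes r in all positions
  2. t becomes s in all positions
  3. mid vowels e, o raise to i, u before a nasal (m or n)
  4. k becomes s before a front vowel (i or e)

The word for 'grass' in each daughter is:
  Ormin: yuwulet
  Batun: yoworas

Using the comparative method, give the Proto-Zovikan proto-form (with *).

*yowolat

Position 2: Ormin has u, Batun has o. Batun preserves o here (none of its changes turn any other segment into o), so the proto-segment is *o.
Position 6: Ormin has e, Batun has a. Batun preserves a here (none of its changes turn any other segment into a), so the proto-segment is *a.
Continuing position by position gives *yowolat; check it forward:
Ormin: *yowolat > yowolet > yuwulet  (by vowel merger, vowel merger)
Batun: *yowolat > yoworat > yoworas  (by unconditioned shift, unconditioned shift)
Only *yowolat yields all of Ormin yuwulet, Batun yoworas.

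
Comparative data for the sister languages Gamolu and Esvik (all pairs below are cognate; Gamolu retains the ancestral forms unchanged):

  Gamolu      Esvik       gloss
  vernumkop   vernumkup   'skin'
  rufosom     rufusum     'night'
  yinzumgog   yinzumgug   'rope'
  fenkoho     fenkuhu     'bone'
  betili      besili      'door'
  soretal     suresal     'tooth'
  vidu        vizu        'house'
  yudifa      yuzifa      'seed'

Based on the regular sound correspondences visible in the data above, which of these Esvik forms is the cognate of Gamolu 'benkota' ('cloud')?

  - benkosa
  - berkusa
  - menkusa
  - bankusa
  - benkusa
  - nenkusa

rufosom ~ rufusum, yinzumgog ~ yinzumgug — Gamolu o corresponds to Esvik u after a consonant, before a consonant other than r, m, n, p, b, f, v.
soretal ~ suresal — Gamolu t corresponds to Esvik s between vowels (before a back vowel).
Applying these to Gamolu 'benkota':
  benkota → benkuta   (o→u after a consonant, before a consonant other than r, m, n, p, b, f, v)
  benkuta → benkusa   (t→s between vowels (before a back vowel))
So the Esvik cognate is 'benkusa'.

benkusa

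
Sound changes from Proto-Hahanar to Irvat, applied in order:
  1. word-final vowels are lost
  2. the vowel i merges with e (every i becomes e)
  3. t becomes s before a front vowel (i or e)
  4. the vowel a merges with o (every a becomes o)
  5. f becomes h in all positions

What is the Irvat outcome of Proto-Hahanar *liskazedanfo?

leskozedonh

Irvat: *liskazedanfo > liskazedanf > leskazedanf > leskozedonf > leskozedonh  (by apocope, vowel merger, vowel merger, unconditioned shift)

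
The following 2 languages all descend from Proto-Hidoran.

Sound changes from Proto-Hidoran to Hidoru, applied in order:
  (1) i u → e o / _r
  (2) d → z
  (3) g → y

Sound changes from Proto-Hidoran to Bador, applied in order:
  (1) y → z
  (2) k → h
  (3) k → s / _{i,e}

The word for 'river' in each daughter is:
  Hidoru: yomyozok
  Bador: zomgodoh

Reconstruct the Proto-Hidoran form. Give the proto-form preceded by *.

*yomgodok

Position 1: Hidoru has y, Bador has z. Taking the neighbouring segments as reconstructed: Hidoru y could go back to *g or *y; Bador z could go back to *z or *y — the one source consistent with every daughter is *y.
Position 6: Hidoru has z, Bador has d. Bador preserves d here (none of its changes turn any other segment into d), so the proto-segment is *d.
Position 4: Hidoru has y, Bador has g. Bador preserves g here (none of its changes turn any other segment into g), so the proto-segment is *g.
This points to *yomgodok. Verify forward in each daughter:
Hidoru: *yomgodok > yomgozok > yomyozok  (by unconditioned shift, unconditioned shift)
Bador: start from *yomgodok.
  rule 1 (unconditioned shift): yomgodok → zomgodok
  rule 2 (unconditioned shift): zomgodok → zomgodoh
  rule 3: no change — zomgodoh
  ⇒ Bador zomgodoh
No other proto-form is consistent with every reflex, so the reconstruction is *yomgodok.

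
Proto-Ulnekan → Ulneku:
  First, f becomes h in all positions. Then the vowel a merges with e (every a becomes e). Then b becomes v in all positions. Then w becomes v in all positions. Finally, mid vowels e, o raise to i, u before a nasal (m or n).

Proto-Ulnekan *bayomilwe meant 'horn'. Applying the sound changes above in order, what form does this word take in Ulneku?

veyumilve

Ulneku: *bayomilwe > beyomilwe > veyomilwe > veyomilve > veyumilve  (by vowel merger, unconditioned shift, unconditioned shift, pre-nasal raising)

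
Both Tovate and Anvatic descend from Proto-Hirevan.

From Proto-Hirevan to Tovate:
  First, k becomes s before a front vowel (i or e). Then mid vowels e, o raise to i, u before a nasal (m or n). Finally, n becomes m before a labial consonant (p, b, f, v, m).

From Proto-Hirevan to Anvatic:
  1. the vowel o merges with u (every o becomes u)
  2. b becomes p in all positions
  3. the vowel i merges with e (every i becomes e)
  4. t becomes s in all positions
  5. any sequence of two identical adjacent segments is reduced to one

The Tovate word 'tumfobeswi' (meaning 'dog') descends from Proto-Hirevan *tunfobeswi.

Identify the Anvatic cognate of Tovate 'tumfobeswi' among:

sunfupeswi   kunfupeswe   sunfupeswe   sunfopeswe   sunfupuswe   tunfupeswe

Anvatic: *tunfobeswi
  tunfobeswi → tunfubeswi   [vowel merger]
  tunfubeswi → tunfupeswi   [unconditioned shift]
  tunfupeswi → tunfupeswe   [vowel merger]
  tunfupeswe → sunfupeswe   [unconditioned shift]
  sunfupeswe (rule 5 does not apply)
  giving Anvatic sunfupeswe.

sunfupeswe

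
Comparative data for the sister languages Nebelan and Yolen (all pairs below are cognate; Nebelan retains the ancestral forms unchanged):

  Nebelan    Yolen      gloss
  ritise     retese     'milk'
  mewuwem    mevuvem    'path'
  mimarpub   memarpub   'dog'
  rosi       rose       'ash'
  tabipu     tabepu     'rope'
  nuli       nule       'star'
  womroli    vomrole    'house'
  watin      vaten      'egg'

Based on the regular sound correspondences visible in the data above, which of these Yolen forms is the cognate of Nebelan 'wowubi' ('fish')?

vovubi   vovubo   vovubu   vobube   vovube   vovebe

vovube

womroli ~ vomrole — Nebelan w corresponds to Yolen v word-initially before a back vowel.
mewuwem ~ mevuvem — Nebelan w corresponds to Yolen v between vowels (before a back vowel).
rosi ~ rose, nuli ~ nule — Nebelan i corresponds to Yolen e word-finally.
Applying these to Nebelan 'wowubi':
  wowubi → vowubi   (w→v word-initially before a back vowel)
  vowubi → vovubi   (w→v between vowels (before a back vowel))
  vovubi → vovube   (i→e word-finally)
So the Yolen cognate is 'vovube'.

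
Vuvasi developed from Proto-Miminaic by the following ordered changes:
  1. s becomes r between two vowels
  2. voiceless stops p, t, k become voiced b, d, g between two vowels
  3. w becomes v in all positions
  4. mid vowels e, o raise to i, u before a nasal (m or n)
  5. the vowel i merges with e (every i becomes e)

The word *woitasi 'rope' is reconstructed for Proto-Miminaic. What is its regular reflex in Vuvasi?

voedare

Vuvasi: start from *woitasi.
  rule 1 (rhotacism): woitasi → woitari
  rule 2 (intervocalic voicing): woitari → woidari
  rule 3 (unconditioned shift): woidari → voidari
  rule 4: no change — voidari
  rule 5 (vowel merger): voidari → voedare
  ⇒ Vuvasi voedare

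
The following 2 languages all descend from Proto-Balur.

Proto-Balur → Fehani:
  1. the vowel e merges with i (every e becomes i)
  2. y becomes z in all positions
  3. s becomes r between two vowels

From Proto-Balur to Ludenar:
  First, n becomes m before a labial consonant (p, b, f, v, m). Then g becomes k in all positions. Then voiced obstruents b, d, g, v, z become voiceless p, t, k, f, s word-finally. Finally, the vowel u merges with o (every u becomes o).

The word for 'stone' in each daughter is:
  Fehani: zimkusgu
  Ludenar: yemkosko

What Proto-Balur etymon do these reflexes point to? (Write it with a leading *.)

*yemkusgu

Position 8: Fehani has u, Ludenar has o. Fehani preserves u here (none of its changes turn any other segment into u), so the proto-segment is *u.
Position 5: Fehani has u, Ludenar has o. Fehani preserves u here (none of its changes turn any other segment into u), so the proto-segment is *u.
Continuing position by position gives *yemkusgu; check it forward:
Fehani: start from *yemkusgu.
  rule 1 (vowel merger): yemkusgu → yimkusgu
  rule 2 (unconditioned shift): yimkusgu → zimkusgu
  rule 3: no change — zimkusgu
  ⇒ Fehani zimkusgu
Ludenar: *yemkusgu > yemkusku > yemkosko  (by unconditioned shift, vowel merger)
Only *yemkusgu yields all of Fehani zimkusgu, Ludenar yemkosko.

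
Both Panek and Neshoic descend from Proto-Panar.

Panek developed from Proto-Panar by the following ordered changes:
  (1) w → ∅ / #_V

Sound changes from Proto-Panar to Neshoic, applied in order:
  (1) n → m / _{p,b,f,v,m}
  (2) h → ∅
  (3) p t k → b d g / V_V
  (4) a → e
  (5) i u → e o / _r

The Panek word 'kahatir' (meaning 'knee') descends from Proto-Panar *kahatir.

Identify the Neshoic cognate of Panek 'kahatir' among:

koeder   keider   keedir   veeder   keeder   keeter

keeder

Neshoic: *kahatir
  kahatir (rule 1 does not apply)
  kahatir → kaatir   [h-loss]
  kaatir → kaadir   [intervocalic voicing]
  kaadir → keedir   [vowel merger]
  keedir → keeder   [pre-rhotic lowering]
  giving Neshoic keeder.
Among the options, 'keeder' alone shows every Neshoic change applied in order.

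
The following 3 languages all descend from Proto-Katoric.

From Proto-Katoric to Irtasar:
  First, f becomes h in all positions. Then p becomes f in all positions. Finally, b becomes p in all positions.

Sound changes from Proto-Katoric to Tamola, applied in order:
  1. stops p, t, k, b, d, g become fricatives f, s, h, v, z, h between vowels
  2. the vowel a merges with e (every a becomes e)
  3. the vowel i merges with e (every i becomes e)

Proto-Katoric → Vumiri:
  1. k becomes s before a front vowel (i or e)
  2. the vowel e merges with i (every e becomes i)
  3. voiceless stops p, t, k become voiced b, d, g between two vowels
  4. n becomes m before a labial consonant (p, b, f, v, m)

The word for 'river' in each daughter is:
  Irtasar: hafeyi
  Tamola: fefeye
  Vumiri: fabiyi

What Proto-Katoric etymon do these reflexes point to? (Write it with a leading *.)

*fapeyi

Position 4: Irtasar has e, Tamola has e, Vumiri has i. Irtasar preserves e here (none of its changes turn any other segment into e), so the proto-segment is *e.
Position 6: Irtasar has i, Tamola has e, Vumiri has i. Irtasar preserves i here (none of its changes turn any other segment into i), so the proto-segment is *i.
Verify the candidate proto-form against each daughter:
Irtasar: *fapeyi > hapeyi > hafeyi  (by unconditioned shift, unconditioned shift)
Tamola: *fapeyi
  fapeyi → fafeyi   [intervocalic lenition]
  fafeyi → fefeyi   [vowel merger]
  fefeyi → fefeye   [vowel merger]
  giving Tamola fefeye.
Vumiri: start from *fapeyi.
  rule 1: no change — fapeyi
  rule 2 (vowel merger): fapeyi → fapiyi
  rule 3 (intervocalic voicing): fapiyi → fabiyi
  rule 4: no change — fabiyi
  ⇒ Vumiri fabiyi
*fapeyi is the unique common source.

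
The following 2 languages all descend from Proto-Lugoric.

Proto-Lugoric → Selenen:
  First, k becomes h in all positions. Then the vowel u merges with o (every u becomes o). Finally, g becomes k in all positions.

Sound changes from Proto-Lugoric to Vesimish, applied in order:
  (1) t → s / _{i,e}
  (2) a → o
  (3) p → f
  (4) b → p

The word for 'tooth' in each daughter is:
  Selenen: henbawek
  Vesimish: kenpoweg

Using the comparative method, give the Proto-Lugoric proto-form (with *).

*kenbaweg

Position 5: Selenen has a, Vesimish has o. Selenen preserves a here (none of its changes turn any other segment into a), so the proto-segment is *a.
Position 1: Selenen has h, Vesimish has k. Vesimish preserves k here (none of its changes turn any other segment into k), so the proto-segment is *k.
Position 4: Selenen has b, Vesimish has p. Selenen preserves b here (none of its changes turn any other segment into b), so the proto-segment is *b.
Continuing position by position gives *kenbaweg; check it forward:
Selenen: start from *kenbaweg.
  rule 1 (unconditioned shift): kenbaweg → henbaweg
  rule 2: no change — henbaweg
  rule 3 (unconditioned shift): henbaweg → henbawek
  ⇒ Selenen henbawek
Vesimish: start from *kenbaweg.
  rule 1: no change — kenbaweg
  rule 2 (vowel merger): kenbaweg → kenboweg
  rule 3: no change — kenboweg
  rule 4 (unconditioned shift): kenboweg → kenpoweg
  ⇒ Vesimish kenpoweg
*kenbaweg is the unique common source.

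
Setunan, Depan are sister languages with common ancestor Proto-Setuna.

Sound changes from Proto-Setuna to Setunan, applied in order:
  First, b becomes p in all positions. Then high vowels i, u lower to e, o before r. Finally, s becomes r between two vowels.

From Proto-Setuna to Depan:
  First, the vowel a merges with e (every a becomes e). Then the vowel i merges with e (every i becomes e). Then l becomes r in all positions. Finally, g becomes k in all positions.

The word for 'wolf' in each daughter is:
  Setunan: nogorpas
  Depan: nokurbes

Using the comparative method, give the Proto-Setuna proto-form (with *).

*nogurbas

Position 7: Setunan has a, Depan has e. Setunan preserves a here (none of its changes turn any other segment into a), so the proto-segment is *a.
Position 4: Setunan has o, Depan has u. Depan preserves u here (none of its changes turn any other segment into u), so the proto-segment is *u.
Continuing position by position gives *nogurbas; check it forward:
Setunan: *nogurbas
  nogurbas → nogurpas   [unconditioned shift]
  nogurpas → nogorpas   [pre-rhotic lowering]
  nogorpas (rule 3 does not apply)
  giving Setunan nogorpas.
Depan: *nogurbas > nogurbes > nokurbes  (by vowel merger, unconditioned shift)
*nogurbas is the unique common source.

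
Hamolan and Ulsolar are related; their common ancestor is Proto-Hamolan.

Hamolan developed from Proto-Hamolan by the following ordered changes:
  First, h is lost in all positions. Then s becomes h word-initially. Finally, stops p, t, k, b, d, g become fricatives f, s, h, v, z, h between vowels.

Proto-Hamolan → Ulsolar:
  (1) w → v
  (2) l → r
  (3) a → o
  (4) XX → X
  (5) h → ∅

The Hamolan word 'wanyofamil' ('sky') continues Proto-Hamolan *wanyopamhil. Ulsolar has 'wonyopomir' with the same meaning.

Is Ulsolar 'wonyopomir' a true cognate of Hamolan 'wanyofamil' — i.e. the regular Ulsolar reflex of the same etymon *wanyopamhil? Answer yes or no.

no

Derive the expected Ulsolar reflex of *wanyopamhil:
Ulsolar: start from *wanyopamhil.
  rule 1 (unconditioned shift): wanyopamhil → vanyopamhil
  rule 2 (unconditioned shift): vanyopamhil → vanyopamhir
  rule 3 (vowel merger): vanyopamhir → vonyopomhir
  rule 4: no change — vonyopomhir
  rule 5 (h-loss): vonyopomhir → vonyopomir
  ⇒ Ulsolar vonyopomir
The regular Ulsolar reflex would be 'vonyopomir', but the attested form is 'wonyopomir'. The correspondence is irregular, so they are not cognates (the Ulsolar form has a different source).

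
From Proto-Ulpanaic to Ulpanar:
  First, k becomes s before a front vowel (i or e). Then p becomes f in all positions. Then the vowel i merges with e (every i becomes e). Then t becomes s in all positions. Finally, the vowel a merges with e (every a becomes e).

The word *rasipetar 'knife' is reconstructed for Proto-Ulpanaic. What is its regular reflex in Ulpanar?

Ulpanar: *rasipetar
  rasipetar (rule 1 does not apply)
  rasipetar → rasifetar   [unconditioned shift]
  rasifetar → rasefetar   [vowel merger]
  rasefetar → rasefesar   [unconditioned shift]
  rasefesar → resefeser   [vowel merger]
  giving Ulpanar resefeser.

resefeser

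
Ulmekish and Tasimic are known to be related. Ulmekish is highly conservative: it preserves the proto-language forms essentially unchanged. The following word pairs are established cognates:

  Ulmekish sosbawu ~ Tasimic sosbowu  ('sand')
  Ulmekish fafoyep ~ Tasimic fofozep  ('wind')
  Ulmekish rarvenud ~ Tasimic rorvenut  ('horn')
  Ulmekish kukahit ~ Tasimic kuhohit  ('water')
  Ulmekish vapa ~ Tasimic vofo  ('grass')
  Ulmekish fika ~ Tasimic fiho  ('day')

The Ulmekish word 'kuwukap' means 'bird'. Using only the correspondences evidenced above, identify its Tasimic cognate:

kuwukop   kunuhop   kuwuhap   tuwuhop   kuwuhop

kuwuhop

kukahit ~ kuhohit, fika ~ fiho — Ulmekish k corresponds to Tasimic h between vowels (before a back vowel).
vapa ~ vofo — Ulmekish a corresponds to Tasimic o after a consonant, before a labial obstruent.
Applying these to Ulmekish 'kuwukap':
  kuwukap → kuwuhap   (k→h between vowels (before a back vowel))
  kuwuhap → kuwuhop   (a→o after a consonant, before a labial obstruent)
So the Tasimic cognate is 'kuwuhop'.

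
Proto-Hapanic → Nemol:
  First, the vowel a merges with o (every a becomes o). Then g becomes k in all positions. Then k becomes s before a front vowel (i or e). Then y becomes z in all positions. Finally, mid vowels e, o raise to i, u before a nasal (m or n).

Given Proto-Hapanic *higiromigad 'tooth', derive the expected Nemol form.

hisirumikod

Nemol: *higiromigad
  higiromigad → higiromigod   [vowel merger]
  higiromigod → hikiromikod   [unconditioned shift]
  hikiromikod → hisiromikod   [palatalisation]
  hisiromikod (rule 4 does not apply)
  hisiromikod → hisirumikod   [pre-nasal raising]
  giving Nemol hisirumikod.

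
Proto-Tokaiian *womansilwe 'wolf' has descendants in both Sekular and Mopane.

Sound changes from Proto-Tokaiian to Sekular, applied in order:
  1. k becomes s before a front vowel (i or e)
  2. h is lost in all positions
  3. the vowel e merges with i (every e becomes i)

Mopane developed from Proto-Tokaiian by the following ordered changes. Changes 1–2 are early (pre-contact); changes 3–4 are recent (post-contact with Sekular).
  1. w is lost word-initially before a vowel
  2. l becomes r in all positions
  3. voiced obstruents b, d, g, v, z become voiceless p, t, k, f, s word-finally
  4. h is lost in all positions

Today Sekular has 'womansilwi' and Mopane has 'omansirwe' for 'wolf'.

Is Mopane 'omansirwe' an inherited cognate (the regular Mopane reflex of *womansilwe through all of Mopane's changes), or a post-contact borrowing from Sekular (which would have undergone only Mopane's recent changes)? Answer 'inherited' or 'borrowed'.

inherited

If inherited, *womansilwe would pass through all of Mopane's changes:
Mopane: *womansilwe > omansilwe > omansirwe  (by glide loss, unconditioned shift)
If borrowed from Sekular 'womansilwi' after the early changes, it would undergo only the recent ones:
  rule 3 (final devoicing): no change (womansilwi)
  rule 4 (h-loss): no change (womansilwi)
  ⇒ as a loan: womansilwi
Mopane 'omansirwe' matches the inherited outcome exactly, so it is an inherited cognate, not a loan.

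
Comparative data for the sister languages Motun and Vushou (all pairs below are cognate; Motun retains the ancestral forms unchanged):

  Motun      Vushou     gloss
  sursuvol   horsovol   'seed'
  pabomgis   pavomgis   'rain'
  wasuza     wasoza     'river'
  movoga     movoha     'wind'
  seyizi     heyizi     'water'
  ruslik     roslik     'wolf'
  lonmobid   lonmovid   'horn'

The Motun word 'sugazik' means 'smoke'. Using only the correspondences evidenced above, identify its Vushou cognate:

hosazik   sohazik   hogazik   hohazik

sursuvol ~ horsovol — Motun s corresponds to Vushou h word-initially before a back vowel.
wasuza ~ wasoza, ruslik ~ roslik — Motun u corresponds to Vushou o after a consonant, before a consonant other than r, m, n, p, b, f, v.
movoga ~ movoha — Motun g corresponds to Vushou h between vowels (before a back vowel).
Applying these to Motun 'sugazik':
  sugazik → hugazik   (s→h word-initially before a back vowel)
  hugazik → hogazik   (u→o after a consonant, before a consonant other than r, m, n, p, b, f, v)
  hogazik → hohazik   (g→h between vowels (before a back vowel))
So the Vushou cognate is 'hohazik'.

hohazik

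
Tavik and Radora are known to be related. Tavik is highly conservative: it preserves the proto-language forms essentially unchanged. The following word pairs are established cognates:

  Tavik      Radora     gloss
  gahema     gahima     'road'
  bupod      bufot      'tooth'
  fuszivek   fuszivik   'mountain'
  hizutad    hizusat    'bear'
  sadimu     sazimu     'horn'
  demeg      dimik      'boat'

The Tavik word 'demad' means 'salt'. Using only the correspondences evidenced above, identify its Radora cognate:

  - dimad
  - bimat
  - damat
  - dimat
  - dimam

gahema ~ gahima, demeg ~ dimik — Tavik e corresponds to Radora i after a consonant, before a nasal.
bupod ~ bufot, hizutad ~ hizusat — Tavik d corresponds to Radora t word-finally.
Applying these to Tavik 'demad':
  demad → dimad   (e→i after a consonant, before a nasal)
  dimad → dimat   (d→t word-finally)
So the Radora cognate is 'dimat'.

dimat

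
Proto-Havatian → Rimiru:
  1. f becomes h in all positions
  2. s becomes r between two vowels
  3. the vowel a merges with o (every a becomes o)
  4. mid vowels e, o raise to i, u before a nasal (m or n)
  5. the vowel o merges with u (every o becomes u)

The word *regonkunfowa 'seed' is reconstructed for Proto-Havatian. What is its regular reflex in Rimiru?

regunkunhuwu

Rimiru: *regonkunfowa > regonkunhowa > regonkunhowo > regunkunhowo > regunkunhuwu  (by unconditioned shift, vowel merger, pre-nasal raising, vowel merger)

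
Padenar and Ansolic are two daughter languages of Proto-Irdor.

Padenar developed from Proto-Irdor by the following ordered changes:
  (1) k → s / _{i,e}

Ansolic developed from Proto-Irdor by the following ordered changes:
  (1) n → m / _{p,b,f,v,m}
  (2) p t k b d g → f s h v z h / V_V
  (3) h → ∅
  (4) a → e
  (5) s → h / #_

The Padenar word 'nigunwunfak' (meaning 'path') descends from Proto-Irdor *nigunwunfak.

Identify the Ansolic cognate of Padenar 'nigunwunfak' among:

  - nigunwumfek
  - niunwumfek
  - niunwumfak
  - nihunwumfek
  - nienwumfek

Ansolic: *nigunwunfak
  nigunwunfak → nigunwumfak   [nasal place assimilation]
  nigunwumfak → nihunwumfak   [intervocalic lenition]
  nihunwumfak → niunwumfak   [h-loss]
  niunwumfak → niunwumfek   [vowel merger]
  niunwumfek (rule 5 does not apply)
  giving Ansolic niunwumfek.
The other candidates each miss or misapply at least one Ansolic change.

niunwumfek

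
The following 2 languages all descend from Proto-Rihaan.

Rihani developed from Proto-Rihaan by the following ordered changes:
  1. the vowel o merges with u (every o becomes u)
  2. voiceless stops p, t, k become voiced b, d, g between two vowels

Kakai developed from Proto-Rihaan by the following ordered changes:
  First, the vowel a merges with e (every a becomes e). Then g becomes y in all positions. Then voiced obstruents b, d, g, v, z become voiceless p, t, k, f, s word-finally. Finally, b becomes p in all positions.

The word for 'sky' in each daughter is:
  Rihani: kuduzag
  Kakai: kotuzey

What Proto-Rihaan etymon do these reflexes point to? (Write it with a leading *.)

*kotuzag

Position 3: Rihani has d, Kakai has t. Taking the neighbouring segments as reconstructed: Rihani d could go back to *t or *d; Kakai t can only go back to *t — the one source consistent with every daughter is *t.
Position 7: Rihani has g, Kakai has y. Taking the neighbouring segments as reconstructed: Rihani g can only go back to *g; Kakai y could go back to *g or *y — the one source consistent with every daughter is *g.
Position 2: Rihani has u, Kakai has o. Kakai preserves o here (none of its changes turn any other segment into o), so the proto-segment is *o.
Verify the candidate proto-form against each daughter:
Rihani: start from *kotuzag.
  rule 1 (vowel merger): kotuzag → kutuzag
  rule 2 (intervocalic voicing): kutuzag → kuduzag
  ⇒ Rihani kuduzag
Kakai: *kotuzag
  kotuzag → kotuzeg   [vowel merger]
  kotuzeg → kotuzey   [unconditioned shift]
  kotuzey (rule 3 does not apply)
  kotuzey (rule 4 does not apply)
  giving Kakai kotuzey.
*kotuzag is the unique common source.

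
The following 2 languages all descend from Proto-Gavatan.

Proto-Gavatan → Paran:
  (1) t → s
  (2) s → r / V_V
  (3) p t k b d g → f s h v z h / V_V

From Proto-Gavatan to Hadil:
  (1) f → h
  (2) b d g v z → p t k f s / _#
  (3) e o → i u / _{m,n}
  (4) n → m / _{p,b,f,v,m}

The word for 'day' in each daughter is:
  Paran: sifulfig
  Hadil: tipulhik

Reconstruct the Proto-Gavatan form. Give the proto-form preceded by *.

Position 8: Paran has g, Hadil has k. Paran preserves g here (none of its changes turn any other segment into g), so the proto-segment is *g.
Position 6: Paran has f, Hadil has h. Taking the neighbouring segments as reconstructed: Paran f can only go back to *f; Hadil h could go back to *f or *h — the one source consistent with every daughter is *f.
Position 3: Paran has f, Hadil has p. Taking the neighbouring segments as reconstructed: Paran f could go back to *p or *f; Hadil p can only go back to *p — the one source consistent with every daughter is *p.
Verify the candidate proto-form against each daughter:
Paran: *tipulfig
  tipulfig → sipulfig   [unconditioned shift]
  sipulfig (rule 2 does not apply)
  sipulfig → sifulfig   [intervocalic lenition]
  giving Paran sifulfig.
Hadil: start from *tipulfig.
  rule 1 (unconditioned shift): tipulfig → tipulhig
  rule 2 (final devoicing): tipulhig → tipulhik
  rule 3: no change — tipulhik
  rule 4: no change — tipulhik
  ⇒ Hadil tipulhik
No other proto-form is consistent with every reflex, so the reconstruction is *tipulfig.

*tipulfig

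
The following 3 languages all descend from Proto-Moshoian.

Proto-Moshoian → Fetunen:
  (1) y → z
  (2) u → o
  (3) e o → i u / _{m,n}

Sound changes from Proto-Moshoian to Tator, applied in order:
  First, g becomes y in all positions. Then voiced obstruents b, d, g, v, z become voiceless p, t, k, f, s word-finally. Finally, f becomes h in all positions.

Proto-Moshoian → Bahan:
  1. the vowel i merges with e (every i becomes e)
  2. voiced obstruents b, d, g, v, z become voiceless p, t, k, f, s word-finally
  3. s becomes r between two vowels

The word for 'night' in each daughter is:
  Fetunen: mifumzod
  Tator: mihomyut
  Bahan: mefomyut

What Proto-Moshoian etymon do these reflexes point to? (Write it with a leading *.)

*mifomyud

Position 4: Fetunen has u, Tator has o, Bahan has o. Tator preserves o here (none of its changes turn any other segment into o), so the proto-segment is *o.
Position 6: Fetunen has z, Tator has y, Bahan has y. Bahan preserves y here (none of its changes turn any other segment into y), so the proto-segment is *y.
Position 7: Fetunen has o, Tator has u, Bahan has u. Tator preserves u here (none of its changes turn any other segment into u), so the proto-segment is *u.
This points to *mifomyud. Verify forward in each daughter:
Fetunen: *mifomyud
  mifomyud → mifomzud   [unconditioned shift]
  mifomzud → mifomzod   [vowel merger]
  mifomzod → mifumzod   [pre-nasal raising]
  giving Fetunen mifumzod.
Tator: *mifomyud
  mifomyud (rule 1 does not apply)
  mifomyud → mifomyut   [final devoicing]
  mifomyut → mihomyut   [unconditioned shift]
  giving Tator mihomyut.
Bahan: *mifomyud > mefomyud > mefomyut  (by vowel merger, final devoicing)
*mifomyud is the unique common source.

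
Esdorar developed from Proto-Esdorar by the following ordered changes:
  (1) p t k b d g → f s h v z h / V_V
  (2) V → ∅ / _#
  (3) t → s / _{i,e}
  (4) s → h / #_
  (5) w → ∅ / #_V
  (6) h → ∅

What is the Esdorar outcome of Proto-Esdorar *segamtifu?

eamsif

Esdorar: start from *segamtifu.
  rule 1 (intervocalic lenition): segamtifu → sehamtifu
  rule 2 (apocope): sehamtifu → sehamtif
  rule 3 (palatalisation): sehamtif → sehamsif
  rule 4 (debuccalisation): sehamsif → hehamsif
  rule 5: no change — hehamsif
  rule 6 (h-loss): hehamsif → eamsif
  ⇒ Esdorar eamsif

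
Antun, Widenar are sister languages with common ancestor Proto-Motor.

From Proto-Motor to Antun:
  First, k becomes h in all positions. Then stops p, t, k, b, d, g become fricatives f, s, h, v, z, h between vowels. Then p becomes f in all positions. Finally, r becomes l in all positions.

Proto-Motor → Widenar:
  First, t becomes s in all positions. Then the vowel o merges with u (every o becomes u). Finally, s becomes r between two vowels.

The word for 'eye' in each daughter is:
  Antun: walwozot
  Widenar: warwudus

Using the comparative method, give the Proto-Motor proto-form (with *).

Position 3: Antun has l, Widenar has r. Taking the neighbouring segments as reconstructed: Antun l could go back to *l or *r; Widenar r can only go back to *r — the one source consistent with every daughter is *r.
Position 6: Antun has z, Widenar has d. Widenar preserves d here (none of its changes turn any other segment into d), so the proto-segment is *d.
This points to *warwodot. Verify forward in each daughter:
Antun: *warwodot
  warwodot (rule 1 does not apply)
  warwodot → warwozot   [intervocalic lenition]
  warwozot (rule 3 does not apply)
  warwozot → walwozot   [unconditioned shift]
  giving Antun walwozot.
Widenar: *warwodot > warwodos > warwudus  (by unconditioned shift, vowel merger)
*warwodot is the unique common source.

*warwodot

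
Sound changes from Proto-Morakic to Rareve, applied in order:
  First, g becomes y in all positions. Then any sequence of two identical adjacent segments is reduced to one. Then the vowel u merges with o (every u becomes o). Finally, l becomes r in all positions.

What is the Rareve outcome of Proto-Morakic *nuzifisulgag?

Rareve: *nuzifisulgag
  nuzifisulgag → nuzifisulyay   [unconditioned shift]
  nuzifisulyay (rule 2 does not apply)
  nuzifisulyay → nozifisolyay   [vowel merger]
  nozifisolyay → nozifisoryay   [unconditioned shift]
  giving Rareve nozifisoryay.

nozifisoryay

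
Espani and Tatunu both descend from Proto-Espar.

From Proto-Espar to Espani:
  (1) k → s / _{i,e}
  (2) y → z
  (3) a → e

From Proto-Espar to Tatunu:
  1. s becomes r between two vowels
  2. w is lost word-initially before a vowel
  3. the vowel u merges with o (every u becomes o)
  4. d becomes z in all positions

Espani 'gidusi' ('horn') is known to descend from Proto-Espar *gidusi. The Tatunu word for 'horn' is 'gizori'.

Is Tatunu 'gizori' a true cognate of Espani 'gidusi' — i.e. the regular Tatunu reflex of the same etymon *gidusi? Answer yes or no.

yes

Derive the expected Tatunu reflex of *gidusi:
Tatunu: *gidusi > giduri > gidori > gizori  (by rhotacism, vowel merger, unconditioned shift)
Tatunu 'gizori' matches the regular reflex exactly, so the pair is cognate.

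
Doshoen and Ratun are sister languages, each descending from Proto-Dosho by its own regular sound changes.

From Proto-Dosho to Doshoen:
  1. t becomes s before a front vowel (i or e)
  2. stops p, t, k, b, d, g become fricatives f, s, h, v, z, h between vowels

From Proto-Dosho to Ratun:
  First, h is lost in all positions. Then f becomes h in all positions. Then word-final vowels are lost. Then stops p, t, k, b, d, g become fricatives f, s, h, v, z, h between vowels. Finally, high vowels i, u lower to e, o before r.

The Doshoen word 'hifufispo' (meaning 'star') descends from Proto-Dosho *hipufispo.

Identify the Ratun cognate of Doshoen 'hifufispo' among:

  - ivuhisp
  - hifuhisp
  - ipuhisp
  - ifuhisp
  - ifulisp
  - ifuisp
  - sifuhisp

Ratun: *hipufispo > ipufispo > ipuhispo > ipuhisp > ifuhisp  (by h-loss, unconditioned shift, apocope, intervocalic lenition)
Only 'ifuhisp' matches the regular Ratun development of *hipufispo.

ifuhisp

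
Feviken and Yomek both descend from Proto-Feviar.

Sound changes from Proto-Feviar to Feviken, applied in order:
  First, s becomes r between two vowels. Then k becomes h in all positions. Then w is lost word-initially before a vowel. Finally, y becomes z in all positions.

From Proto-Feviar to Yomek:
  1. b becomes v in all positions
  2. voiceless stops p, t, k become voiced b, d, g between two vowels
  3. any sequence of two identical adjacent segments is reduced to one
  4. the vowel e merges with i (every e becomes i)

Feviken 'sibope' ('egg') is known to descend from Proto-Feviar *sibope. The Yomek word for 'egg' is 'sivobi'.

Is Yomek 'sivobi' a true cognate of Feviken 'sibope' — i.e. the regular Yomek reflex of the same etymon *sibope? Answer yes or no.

Derive the expected Yomek reflex of *sibope:
Yomek: *sibope > sivope > sivobe > sivobi  (by unconditioned shift, intervocalic voicing, vowel merger)
Yomek 'sivobi' matches the regular reflex exactly, so the pair is cognate.

yes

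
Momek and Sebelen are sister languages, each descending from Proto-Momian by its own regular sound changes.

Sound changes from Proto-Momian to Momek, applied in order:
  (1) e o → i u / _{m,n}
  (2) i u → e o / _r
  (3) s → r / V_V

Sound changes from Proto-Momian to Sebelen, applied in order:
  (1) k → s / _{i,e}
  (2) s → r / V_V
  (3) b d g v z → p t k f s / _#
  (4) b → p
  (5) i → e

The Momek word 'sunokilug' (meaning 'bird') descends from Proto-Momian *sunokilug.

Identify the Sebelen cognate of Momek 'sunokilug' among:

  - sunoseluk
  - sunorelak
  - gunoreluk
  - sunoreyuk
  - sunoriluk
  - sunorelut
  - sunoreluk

sunoreluk

Sebelen: start from *sunokilug.
  rule 1 (palatalisation): sunokilug → sunosilug
  rule 2 (rhotacism): sunosilug → sunorilug
  rule 3 (final devoicing): sunorilug → sunoriluk
  rule 4: no change — sunoriluk
  rule 5 (vowel merger): sunoriluk → sunoreluk
  ⇒ Sebelen sunoreluk
The other candidates each miss or misapply at least one Sebelen change.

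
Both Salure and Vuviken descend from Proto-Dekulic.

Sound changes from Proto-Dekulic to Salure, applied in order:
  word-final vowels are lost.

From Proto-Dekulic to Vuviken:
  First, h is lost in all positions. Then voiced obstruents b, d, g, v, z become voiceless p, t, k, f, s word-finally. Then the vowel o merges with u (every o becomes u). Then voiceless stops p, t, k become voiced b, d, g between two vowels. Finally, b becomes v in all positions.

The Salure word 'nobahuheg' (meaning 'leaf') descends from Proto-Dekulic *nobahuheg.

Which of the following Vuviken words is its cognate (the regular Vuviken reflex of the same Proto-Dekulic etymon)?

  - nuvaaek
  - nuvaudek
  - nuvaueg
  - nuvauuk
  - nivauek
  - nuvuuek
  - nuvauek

Vuviken: *nobahuheg
  nobahuheg → nobaueg   [h-loss]
  nobaueg → nobauek   [final devoicing]
  nobauek → nubauek   [vowel merger]
  nubauek (rule 4 does not apply)
  nubauek → nuvauek   [unconditioned shift]
  giving Vuviken nuvauek.

nuvauek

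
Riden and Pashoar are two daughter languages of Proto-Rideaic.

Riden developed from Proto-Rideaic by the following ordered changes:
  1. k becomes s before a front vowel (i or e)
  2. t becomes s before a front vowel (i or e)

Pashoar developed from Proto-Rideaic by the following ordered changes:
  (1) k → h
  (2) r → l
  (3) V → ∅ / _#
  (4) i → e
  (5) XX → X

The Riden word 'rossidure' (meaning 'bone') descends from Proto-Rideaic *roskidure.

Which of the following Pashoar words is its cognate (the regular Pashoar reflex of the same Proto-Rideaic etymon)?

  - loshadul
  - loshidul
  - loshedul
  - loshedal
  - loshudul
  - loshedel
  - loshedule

loshedul

Pashoar: *roskidure > roshidure > loshidule > loshidul > loshedul  (by unconditioned shift, unconditioned shift, apocope, vowel merger)
Among the options, 'loshedul' alone shows every Pashoar change applied in order.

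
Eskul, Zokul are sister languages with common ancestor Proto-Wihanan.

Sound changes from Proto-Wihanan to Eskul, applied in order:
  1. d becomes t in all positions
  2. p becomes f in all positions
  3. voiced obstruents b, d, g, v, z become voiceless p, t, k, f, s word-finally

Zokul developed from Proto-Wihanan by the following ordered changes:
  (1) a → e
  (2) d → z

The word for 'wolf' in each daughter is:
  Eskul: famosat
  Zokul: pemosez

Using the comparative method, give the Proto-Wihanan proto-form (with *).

Position 6: Eskul has a, Zokul has e. Eskul preserves a here (none of its changes turn any other segment into a), so the proto-segment is *a.
Position 2: Eskul has a, Zokul has e. Eskul preserves a here (none of its changes turn any other segment into a), so the proto-segment is *a.
Position 1: Eskul has f, Zokul has p. Zokul preserves p here (none of its changes turn any other segment into p), so the proto-segment is *p.
This points to *pamosad. Verify forward in each daughter:
Eskul: start from *pamosad.
  rule 1 (unconditioned shift): pamosad → pamosat
  rule 2 (unconditioned shift): pamosat → famosat
  rule 3: no change — famosat
  ⇒ Eskul famosat
Zokul: start from *pamosad.
  rule 1 (vowel merger): pamosad → pemosed
  rule 2 (unconditioned shift): pemosed → pemosez
  ⇒ Zokul pemosez
No other proto-form is consistent with every reflex, so the reconstruction is *pamosad.

*pamosad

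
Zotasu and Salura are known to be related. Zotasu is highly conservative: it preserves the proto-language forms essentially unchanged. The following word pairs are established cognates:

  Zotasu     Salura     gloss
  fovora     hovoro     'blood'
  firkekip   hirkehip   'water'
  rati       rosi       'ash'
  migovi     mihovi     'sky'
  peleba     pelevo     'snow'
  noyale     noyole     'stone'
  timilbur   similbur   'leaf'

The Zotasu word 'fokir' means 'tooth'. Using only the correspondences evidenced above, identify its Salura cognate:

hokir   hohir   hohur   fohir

fovora ~ hovoro — Zotasu f corresponds to Salura h word-initially before a back vowel.
firkekip ~ hirkehip — Zotasu k corresponds to Salura h between vowels (before a front vowel).
Applying these to Zotasu 'fokir':
  fokir → hokir   (f→h word-initially before a back vowel)
  hokir → hohir   (k→h between vowels (before a front vowel))
So the Salura cognate is 'hohir'.

hohir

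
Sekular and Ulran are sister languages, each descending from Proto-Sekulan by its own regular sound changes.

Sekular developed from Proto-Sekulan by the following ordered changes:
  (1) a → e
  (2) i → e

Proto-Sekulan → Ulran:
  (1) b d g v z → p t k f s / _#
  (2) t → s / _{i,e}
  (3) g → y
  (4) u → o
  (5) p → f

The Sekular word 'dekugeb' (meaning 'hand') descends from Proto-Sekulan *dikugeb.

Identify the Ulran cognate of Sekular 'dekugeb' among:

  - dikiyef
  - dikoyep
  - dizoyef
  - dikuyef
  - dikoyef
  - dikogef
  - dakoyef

dikoyef

Ulran: *dikugeb
  dikugeb → dikugep   [final devoicing]
  dikugep (rule 2 does not apply)
  dikugep → dikuyep   [unconditioned shift]
  dikuyep → dikoyep   [vowel merger]
  dikoyep → dikoyef   [unconditioned shift]
  giving Ulran dikoyef.
Among the options, 'dikoyef' alone shows every Ulran change applied in order.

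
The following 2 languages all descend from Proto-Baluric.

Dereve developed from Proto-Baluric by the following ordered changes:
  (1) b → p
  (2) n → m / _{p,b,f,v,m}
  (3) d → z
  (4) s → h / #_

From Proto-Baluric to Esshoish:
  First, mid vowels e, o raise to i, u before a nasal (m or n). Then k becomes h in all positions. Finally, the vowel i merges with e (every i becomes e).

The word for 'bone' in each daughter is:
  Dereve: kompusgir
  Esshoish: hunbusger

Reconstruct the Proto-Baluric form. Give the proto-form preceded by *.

*konbusgir

Position 3: Dereve has m, Esshoish has n. Esshoish preserves n here (none of its changes turn any other segment into n), so the proto-segment is *n.
Position 4: Dereve has p, Esshoish has b. Esshoish preserves b here (none of its changes turn any other segment into b), so the proto-segment is *b.
Verify the candidate proto-form against each daughter:
Dereve: *konbusgir > konpusgir > kompusgir  (by unconditioned shift, nasal place assimilation)
Esshoish: *konbusgir > kunbusgir > hunbusgir > hunbusger  (by pre-nasal raising, unconditioned shift, vowel merger)
*konbusgir is the unique common source.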